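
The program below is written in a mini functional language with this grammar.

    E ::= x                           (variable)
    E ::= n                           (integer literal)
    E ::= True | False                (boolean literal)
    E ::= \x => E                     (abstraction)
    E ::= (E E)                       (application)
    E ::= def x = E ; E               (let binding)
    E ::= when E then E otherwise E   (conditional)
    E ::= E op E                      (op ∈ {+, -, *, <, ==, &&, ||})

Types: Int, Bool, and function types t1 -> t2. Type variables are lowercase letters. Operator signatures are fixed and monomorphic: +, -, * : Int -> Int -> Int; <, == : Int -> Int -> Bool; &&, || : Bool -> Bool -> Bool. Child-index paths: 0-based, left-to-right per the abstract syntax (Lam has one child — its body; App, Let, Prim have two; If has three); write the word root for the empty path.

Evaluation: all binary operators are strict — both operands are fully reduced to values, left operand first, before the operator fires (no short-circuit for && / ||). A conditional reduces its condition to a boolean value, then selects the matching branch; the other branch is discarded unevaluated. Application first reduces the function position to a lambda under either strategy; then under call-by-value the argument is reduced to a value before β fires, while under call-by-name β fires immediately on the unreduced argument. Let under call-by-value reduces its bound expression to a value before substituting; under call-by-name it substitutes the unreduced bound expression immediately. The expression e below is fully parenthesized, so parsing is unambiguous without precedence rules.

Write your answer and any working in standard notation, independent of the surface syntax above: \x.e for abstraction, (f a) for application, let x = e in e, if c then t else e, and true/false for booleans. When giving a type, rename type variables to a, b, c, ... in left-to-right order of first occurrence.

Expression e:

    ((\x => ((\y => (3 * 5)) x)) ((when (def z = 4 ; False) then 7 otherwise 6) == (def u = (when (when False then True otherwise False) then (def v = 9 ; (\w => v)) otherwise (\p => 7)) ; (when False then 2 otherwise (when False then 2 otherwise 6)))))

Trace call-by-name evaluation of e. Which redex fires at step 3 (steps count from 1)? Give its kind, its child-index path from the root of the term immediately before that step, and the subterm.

Answer: delta at root : (3 * 5)

Trace:
step 0: ((\x.((\y.(3 * 5)) x)) ((if (let z = 4 in false) then 7 else 6) == (let u = (if (if false then true else false) then (let v = 9 in (\w.v)) else (\p.7)) in (if false then 2 else (if false then 2 else 6)))))
step 1: [beta@root] ((\y.(3 * 5)) ((if (let z = 4 in false) then 7 else 6) == (let u = (if (if false then true else false) then (let v = 9 in (\w.v)) else (\p.7)) in (if false then 2 else (if false then 2 else 6)))))
step 2: [beta@root] (3 * 5)
step 3: [delta@root] 15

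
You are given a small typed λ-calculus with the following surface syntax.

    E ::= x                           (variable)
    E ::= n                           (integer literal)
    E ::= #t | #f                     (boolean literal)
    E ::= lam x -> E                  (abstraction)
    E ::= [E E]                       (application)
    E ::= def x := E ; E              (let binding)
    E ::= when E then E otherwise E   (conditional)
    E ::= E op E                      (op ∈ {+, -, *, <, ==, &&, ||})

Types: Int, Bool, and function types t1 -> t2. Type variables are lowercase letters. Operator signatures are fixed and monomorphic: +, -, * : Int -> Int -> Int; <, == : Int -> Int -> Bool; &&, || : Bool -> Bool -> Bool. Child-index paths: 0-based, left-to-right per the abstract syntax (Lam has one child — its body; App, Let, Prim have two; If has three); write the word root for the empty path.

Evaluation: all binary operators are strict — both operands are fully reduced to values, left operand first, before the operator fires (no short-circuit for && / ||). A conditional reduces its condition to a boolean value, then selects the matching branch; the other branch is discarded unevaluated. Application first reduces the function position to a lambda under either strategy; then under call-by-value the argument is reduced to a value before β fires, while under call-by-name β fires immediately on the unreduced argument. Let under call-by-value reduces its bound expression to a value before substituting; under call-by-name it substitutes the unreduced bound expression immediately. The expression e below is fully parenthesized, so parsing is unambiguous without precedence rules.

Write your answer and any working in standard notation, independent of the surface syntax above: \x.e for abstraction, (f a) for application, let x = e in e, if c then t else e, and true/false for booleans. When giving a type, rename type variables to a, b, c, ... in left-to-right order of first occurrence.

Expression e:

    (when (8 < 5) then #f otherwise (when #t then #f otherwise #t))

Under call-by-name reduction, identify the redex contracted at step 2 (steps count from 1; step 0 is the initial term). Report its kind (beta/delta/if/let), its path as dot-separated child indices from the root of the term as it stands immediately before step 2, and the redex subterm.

Working:
step 0: (if (8 < 5) then false else (if true then false else true))
step 1: [delta@0] (if false then false else (if true then false else true))
step 2: [if@root] (if true then false else true)

Answer: if at root : (if false then false else (if true then false else true))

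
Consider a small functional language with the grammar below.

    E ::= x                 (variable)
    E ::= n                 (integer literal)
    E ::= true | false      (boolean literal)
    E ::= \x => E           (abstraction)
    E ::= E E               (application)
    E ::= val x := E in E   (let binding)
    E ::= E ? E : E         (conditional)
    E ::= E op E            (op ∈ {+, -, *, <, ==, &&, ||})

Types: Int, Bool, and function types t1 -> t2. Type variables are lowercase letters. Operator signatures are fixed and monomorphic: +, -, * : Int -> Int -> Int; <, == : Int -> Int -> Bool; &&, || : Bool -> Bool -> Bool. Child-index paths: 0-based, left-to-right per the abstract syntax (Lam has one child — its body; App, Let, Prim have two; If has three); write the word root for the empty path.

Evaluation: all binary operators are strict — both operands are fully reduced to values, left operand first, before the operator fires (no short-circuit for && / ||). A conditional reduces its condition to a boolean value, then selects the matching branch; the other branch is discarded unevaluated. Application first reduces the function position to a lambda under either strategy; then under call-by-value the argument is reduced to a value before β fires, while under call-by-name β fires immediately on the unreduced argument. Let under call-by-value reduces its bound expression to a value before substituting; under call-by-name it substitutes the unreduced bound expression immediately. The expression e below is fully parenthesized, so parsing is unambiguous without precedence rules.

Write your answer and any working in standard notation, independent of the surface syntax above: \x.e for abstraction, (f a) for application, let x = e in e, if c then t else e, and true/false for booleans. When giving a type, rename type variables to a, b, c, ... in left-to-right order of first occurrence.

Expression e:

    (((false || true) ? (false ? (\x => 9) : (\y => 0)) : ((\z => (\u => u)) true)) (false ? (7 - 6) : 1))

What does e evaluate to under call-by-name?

Answer: 0

Trace:
step 0: ((if (false || true) then (if false then (\x.9) else (\y.0)) else ((\z.(\u.u)) true)) (if false then (7 - 6) else 1))
step 1: [delta@0.0] ((if true then (if false then (\x.9) else (\y.0)) else ((\z.(\u.u)) true)) (if false then (7 - 6) else 1))
step 2: [if@0] ((if false then (\x.9) else (\y.0)) (if false then (7 - 6) else 1))
step 3: [if@0] ((\y.0) (if false then (7 - 6) else 1))
step 4: [beta@root] 0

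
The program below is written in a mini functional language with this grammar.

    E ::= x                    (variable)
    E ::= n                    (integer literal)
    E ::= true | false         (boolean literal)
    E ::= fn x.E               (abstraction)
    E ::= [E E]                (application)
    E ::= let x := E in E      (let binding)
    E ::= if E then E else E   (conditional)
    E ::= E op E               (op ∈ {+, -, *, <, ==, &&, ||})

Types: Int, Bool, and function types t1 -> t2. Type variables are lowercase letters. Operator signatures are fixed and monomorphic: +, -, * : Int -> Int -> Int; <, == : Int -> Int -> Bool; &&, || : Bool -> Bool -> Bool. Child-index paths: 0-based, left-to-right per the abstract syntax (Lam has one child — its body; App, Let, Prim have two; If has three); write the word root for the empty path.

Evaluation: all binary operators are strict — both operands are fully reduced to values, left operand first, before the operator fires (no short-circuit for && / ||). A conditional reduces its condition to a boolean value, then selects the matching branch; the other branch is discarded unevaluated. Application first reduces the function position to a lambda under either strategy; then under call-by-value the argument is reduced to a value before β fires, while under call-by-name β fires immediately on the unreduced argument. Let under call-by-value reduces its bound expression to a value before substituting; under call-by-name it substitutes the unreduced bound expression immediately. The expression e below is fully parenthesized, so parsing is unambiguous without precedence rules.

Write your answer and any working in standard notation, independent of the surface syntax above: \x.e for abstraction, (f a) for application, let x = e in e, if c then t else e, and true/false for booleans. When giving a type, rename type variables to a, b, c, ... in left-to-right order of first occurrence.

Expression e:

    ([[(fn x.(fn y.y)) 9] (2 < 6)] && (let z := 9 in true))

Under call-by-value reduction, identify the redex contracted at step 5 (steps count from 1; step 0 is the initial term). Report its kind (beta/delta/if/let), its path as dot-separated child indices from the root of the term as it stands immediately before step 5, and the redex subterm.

Trace:
step 0: ((((\x.(\y.y)) 9) (2 < 6)) && (let z = 9 in true))
step 1: [beta@0.0] (((\y.y) (2 < 6)) && (let z = 9 in true))
step 2: [delta@0.1] (((\y.y) true) && (let z = 9 in true))
step 3: [beta@0] (true && (let z = 9 in true))
step 4: [let@1] (true && true)
step 5: [delta@root] true

Answer: delta at root : (true && true)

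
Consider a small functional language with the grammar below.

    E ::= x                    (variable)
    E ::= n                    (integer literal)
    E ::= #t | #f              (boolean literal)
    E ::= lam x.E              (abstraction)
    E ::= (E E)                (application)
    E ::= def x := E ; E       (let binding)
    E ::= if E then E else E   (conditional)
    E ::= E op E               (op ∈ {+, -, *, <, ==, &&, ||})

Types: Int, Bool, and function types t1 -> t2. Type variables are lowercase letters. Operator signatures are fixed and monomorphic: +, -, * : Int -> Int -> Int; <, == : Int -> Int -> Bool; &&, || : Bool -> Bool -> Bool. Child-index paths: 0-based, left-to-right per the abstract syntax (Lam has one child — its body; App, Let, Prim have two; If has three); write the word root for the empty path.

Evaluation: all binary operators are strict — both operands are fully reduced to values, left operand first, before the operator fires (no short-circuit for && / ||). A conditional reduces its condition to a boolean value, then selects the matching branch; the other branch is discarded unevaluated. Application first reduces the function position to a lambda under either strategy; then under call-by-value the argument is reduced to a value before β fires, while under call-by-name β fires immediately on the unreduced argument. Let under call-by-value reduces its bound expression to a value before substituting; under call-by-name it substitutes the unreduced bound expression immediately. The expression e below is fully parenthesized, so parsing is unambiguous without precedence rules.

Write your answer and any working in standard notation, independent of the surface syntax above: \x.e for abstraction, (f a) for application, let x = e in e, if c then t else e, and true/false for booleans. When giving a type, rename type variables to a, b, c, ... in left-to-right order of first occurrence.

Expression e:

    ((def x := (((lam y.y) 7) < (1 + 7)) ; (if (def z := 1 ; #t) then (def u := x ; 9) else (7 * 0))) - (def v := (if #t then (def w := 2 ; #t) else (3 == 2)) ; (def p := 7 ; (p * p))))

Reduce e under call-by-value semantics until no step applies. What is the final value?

Working:
step 0: ((let x = (((\y.y) 7) < (1 + 7)) in (if (let z = 1 in true) then (let u = x in 9) else (7 * 0))) - (let v = (if true then (let w = 2 in true) else (3 == 2)) in (let p = 7 in (p * p))))
step 1: [beta@0.0.0] ((let x = (7 < (1 + 7)) in (if (let z = 1 in true) then (let u = x in 9) else (7 * 0))) - (let v = (if true then (let w = 2 in true) else (3 == 2)) in (let p = 7 in (p * p))))
step 2: [delta@0.0.1] ((let x = (7 < 8) in (if (let z = 1 in true) then (let u = x in 9) else (7 * 0))) - (let v = (if true then (let w = 2 in true) else (3 == 2)) in (let p = 7 in (p * p))))
step 3: [delta@0.0] ((let x = true in (if (let z = 1 in true) then (let u = x in 9) else (7 * 0))) - (let v = (if true then (let w = 2 in true) else (3 == 2)) in (let p = 7 in (p * p))))
step 4: [let@0] ((if (let z = 1 in true) then (let u = true in 9) else (7 * 0)) - (let v = (if true then (let w = 2 in true) else (3 == 2)) in (let p = 7 in (p * p))))
step 5: [let@0.0] ((if true then (let u = true in 9) else (7 * 0)) - (let v = (if true then (let w = 2 in true) else (3 == 2)) in (let p = 7 in (p * p))))
step 6: [if@0] ((let u = true in 9) - (let v = (if true then (let w = 2 in true) else (3 == 2)) in (let p = 7 in (p * p))))
step 7: [let@0] (9 - (let v = (if true then (let w = 2 in true) else (3 == 2)) in (let p = 7 in (p * p))))
step 8: [if@1.0] (9 - (let v = (let w = 2 in true) in (let p = 7 in (p * p))))
step 9: [let@1.0] (9 - (let v = true in (let p = 7 in (p * p))))
step 10: [let@1] (9 - (let p = 7 in (p * p)))
step 11: [let@1] (9 - (7 * 7))
step 12: [delta@1] (9 - 49)
step 13: [delta@root] -40

Answer: -40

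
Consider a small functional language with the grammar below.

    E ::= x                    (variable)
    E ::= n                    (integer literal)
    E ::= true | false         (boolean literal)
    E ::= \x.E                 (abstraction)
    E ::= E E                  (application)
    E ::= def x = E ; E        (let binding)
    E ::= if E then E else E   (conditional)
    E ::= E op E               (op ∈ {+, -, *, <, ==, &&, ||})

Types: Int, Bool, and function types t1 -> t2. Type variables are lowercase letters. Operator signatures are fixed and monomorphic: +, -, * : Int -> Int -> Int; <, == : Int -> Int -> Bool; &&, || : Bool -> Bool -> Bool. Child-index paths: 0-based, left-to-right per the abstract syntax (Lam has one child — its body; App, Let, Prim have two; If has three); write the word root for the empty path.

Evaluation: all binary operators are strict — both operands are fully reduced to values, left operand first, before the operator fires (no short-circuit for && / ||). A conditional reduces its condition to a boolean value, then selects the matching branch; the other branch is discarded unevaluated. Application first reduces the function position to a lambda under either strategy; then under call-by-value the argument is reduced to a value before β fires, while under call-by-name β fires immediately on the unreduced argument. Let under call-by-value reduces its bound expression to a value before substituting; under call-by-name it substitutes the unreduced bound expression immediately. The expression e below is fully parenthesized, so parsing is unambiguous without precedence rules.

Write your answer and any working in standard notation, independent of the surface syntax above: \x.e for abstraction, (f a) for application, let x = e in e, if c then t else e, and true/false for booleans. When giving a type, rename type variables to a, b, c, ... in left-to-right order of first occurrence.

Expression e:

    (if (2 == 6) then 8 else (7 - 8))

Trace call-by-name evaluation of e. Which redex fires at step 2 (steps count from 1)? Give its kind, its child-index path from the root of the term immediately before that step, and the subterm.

Working:
step 0: (if (2 == 6) then 8 else (7 - 8))
step 1: [delta@0] (if false then 8 else (7 - 8))
step 2: [if@root] (7 - 8)

Answer: if at root : (if false then 8 else (7 - 8))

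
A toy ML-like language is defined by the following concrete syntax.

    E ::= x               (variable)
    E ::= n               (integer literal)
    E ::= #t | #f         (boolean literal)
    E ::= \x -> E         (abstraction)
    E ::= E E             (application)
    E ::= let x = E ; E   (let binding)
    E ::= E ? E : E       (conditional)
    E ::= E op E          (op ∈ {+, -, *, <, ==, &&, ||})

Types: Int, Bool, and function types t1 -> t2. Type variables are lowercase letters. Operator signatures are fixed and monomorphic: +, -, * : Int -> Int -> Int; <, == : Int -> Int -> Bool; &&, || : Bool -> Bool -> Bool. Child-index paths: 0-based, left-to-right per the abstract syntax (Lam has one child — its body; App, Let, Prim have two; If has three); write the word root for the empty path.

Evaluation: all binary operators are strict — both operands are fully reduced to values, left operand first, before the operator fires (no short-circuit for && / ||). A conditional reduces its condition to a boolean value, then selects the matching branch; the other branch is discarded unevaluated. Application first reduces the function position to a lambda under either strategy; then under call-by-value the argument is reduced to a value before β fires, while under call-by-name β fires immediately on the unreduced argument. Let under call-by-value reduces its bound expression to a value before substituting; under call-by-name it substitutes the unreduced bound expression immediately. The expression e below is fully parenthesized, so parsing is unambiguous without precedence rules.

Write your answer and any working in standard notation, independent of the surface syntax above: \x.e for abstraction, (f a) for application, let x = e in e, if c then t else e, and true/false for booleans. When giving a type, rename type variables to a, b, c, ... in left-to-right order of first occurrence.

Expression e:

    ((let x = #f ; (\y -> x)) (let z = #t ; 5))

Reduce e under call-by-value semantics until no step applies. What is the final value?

Answer: false

Trace:
step 0: ((let x = false in (\y.x)) (let z = true in 5))
step 1: [let@0] ((\y.false) (let z = true in 5))
step 2: [let@1] ((\y.false) 5)
step 3: [beta@root] false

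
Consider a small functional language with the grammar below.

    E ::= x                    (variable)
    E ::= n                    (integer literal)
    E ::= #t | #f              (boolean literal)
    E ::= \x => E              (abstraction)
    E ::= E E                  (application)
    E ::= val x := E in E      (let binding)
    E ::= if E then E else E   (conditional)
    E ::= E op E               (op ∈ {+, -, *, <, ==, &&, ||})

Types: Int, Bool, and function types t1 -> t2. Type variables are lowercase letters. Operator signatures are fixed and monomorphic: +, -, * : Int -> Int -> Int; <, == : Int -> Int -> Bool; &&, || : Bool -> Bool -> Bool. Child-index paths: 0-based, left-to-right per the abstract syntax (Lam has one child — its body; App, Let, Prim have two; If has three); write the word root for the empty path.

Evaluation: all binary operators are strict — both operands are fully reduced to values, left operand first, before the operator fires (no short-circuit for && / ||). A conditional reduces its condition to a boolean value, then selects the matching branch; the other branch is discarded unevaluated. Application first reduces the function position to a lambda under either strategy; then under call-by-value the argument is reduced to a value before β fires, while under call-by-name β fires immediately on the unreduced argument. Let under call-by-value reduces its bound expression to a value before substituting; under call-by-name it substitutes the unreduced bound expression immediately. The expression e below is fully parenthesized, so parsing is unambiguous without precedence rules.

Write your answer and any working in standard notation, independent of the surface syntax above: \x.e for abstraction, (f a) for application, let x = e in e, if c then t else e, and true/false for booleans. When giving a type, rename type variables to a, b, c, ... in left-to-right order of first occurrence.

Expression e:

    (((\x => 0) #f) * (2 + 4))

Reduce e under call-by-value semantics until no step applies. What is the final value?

Answer: 0

Derivation:
step 0: (((\x.0) false) * (2 + 4))
step 1: [beta@0] (0 * (2 + 4))
step 2: [delta@1] (0 * 6)
step 3: [delta@root] 0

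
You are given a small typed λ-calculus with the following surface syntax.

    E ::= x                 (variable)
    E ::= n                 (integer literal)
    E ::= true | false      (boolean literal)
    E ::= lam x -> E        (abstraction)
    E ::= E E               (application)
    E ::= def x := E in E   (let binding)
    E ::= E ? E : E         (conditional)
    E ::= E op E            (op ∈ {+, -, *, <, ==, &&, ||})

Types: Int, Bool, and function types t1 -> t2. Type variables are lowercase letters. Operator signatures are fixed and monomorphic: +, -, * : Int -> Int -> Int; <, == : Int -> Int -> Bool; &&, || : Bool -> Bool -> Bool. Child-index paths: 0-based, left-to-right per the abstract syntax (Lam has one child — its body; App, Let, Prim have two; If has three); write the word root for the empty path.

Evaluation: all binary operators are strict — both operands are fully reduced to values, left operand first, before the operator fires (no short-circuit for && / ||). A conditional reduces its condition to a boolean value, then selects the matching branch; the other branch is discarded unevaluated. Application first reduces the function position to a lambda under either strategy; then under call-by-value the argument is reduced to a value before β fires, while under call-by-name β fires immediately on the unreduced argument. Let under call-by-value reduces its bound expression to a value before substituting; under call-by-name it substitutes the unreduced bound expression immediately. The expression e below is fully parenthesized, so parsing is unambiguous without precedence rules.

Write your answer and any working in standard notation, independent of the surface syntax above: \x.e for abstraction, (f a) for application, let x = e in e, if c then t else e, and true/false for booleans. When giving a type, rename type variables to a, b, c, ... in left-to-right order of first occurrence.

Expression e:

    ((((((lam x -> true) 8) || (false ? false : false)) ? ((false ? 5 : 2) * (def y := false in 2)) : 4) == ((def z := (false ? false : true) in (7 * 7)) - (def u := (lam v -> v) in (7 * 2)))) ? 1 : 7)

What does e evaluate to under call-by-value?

Answer: 7

Trace:
step 0: (if ((if (((\x.true) 8) || (if false then false else false)) then ((if false then 5 else 2) * (let y = false in 2)) else 4) == ((let z = (if false then false else true) in (7 * 7)) - (let u = (\v.v) in (7 * 2)))) then 1 else 7)
step 1: [beta@0.0.0.0] (if ((if (true || (if false then false else false)) then ((if false then 5 else 2) * (let y = false in 2)) else 4) == ((let z = (if false then false else true) in (7 * 7)) - (let u = (\v.v) in (7 * 2)))) then 1 else 7)
step 2: [if@0.0.0.1] (if ((if (true || false) then ((if false then 5 else 2) * (let y = false in 2)) else 4) == ((let z = (if false then false else true) in (7 * 7)) - (let u = (\v.v) in (7 * 2)))) then 1 else 7)
step 3: [delta@0.0.0] (if ((if true then ((if false then 5 else 2) * (let y = false in 2)) else 4) == ((let z = (if false then false else true) in (7 * 7)) - (let u = (\v.v) in (7 * 2)))) then 1 else 7)
step 4: [if@0.0] (if (((if false then 5 else 2) * (let y = false in 2)) == ((let z = (if false then false else true) in (7 * 7)) - (let u = (\v.v) in (7 * 2)))) then 1 else 7)
step 5: [if@0.0.0] (if ((2 * (let y = false in 2)) == ((let z = (if false then false else true) in (7 * 7)) - (let u = (\v.v) in (7 * 2)))) then 1 else 7)
step 6: [let@0.0.1] (if ((2 * 2) == ((let z = (if false then false else true) in (7 * 7)) - (let u = (\v.v) in (7 * 2)))) then 1 else 7)
step 7: [delta@0.0] (if (4 == ((let z = (if false then false else true) in (7 * 7)) - (let u = (\v.v) in (7 * 2)))) then 1 else 7)
step 8: [if@0.1.0.0] (if (4 == ((let z = true in (7 * 7)) - (let u = (\v.v) in (7 * 2)))) then 1 else 7)
step 9: [let@0.1.0] (if (4 == ((7 * 7) - (let u = (\v.v) in (7 * 2)))) then 1 else 7)
step 10: [delta@0.1.0] (if (4 == (49 - (let u = (\v.v) in (7 * 2)))) then 1 else 7)
step 11: [let@0.1.1] (if (4 == (49 - (7 * 2))) then 1 else 7)
step 12: [delta@0.1.1] (if (4 == (49 - 14)) then 1 else 7)
step 13: [delta@0.1] (if (4 == 35) then 1 else 7)
step 14: [delta@0] (if false then 1 else 7)
step 15: [if@root] 7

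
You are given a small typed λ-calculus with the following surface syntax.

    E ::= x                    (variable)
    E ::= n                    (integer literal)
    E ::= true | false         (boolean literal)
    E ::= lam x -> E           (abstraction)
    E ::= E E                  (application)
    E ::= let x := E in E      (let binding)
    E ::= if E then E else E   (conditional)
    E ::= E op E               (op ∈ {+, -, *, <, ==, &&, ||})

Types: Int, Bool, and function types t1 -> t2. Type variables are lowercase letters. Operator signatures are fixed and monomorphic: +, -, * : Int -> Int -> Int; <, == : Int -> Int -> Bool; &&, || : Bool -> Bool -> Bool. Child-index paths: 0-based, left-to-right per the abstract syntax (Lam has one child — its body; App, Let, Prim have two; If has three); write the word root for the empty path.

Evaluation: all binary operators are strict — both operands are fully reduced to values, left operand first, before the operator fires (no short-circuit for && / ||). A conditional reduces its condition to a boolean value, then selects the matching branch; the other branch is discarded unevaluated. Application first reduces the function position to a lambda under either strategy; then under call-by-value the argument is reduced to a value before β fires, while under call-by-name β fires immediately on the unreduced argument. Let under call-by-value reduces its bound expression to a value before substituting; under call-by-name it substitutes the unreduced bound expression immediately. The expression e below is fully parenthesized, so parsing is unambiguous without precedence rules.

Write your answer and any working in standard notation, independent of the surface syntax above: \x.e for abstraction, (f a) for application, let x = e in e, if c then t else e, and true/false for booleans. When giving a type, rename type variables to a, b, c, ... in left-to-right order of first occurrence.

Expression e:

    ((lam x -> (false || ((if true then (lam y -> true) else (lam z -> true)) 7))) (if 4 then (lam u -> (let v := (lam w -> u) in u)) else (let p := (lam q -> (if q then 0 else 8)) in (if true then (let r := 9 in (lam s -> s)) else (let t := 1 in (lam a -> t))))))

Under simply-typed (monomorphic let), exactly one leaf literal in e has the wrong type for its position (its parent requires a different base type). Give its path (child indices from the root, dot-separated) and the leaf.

Answer: 1.0 : 4

Working:
  unify Bool ~ Bool
  unify Bool ~ Bool
\y._ : b -> Bool
\z._ : c -> Bool
  unify b -> Bool ~ c -> Bool
  unify b ~ c
  unify Bool ~ Bool
  unify c -> Bool ~ Int -> d
  unify c ~ Int
  unify Bool ~ d
_ _ : Bool
  unify Bool ~ Bool
\x._ : a -> Bool
  unify Int ~ Bool
  FAIL: mismatch Int ~ Bool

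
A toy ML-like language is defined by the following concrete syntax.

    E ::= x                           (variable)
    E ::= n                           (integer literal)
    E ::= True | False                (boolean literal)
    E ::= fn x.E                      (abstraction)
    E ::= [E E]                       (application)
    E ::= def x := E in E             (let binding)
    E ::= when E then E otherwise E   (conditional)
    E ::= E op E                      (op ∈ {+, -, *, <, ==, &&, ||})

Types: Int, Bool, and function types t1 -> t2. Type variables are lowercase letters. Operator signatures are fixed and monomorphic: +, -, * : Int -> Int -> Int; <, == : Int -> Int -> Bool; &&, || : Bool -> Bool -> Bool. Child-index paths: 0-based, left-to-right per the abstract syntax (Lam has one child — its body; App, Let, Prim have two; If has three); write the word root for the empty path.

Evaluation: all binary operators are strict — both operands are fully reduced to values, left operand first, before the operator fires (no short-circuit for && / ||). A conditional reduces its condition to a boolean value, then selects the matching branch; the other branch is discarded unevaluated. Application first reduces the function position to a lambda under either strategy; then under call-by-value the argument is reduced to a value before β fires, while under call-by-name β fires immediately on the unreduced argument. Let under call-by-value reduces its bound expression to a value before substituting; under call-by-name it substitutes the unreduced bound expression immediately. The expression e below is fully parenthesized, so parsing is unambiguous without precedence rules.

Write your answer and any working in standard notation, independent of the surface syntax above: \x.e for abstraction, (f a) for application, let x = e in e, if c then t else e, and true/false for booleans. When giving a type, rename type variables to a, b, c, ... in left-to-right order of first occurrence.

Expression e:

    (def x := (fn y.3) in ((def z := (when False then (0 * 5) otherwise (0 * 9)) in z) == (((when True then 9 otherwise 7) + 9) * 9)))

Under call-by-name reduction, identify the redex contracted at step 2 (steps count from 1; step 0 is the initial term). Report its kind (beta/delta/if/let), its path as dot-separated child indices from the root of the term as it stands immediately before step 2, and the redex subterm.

Trace:
step 0: (let x = (\y.3) in ((let z = (if false then (0 * 5) else (0 * 9)) in z) == (((if true then 9 else 7) + 9) * 9)))
step 1: [let@root] ((let z = (if false then (0 * 5) else (0 * 9)) in z) == (((if true then 9 else 7) + 9) * 9))
step 2: [let@0] ((if false then (0 * 5) else (0 * 9)) == (((if true then 9 else 7) + 9) * 9))

Answer: let at 0 : (let z = (if false then (0 * 5) else (0 * 9)) in z)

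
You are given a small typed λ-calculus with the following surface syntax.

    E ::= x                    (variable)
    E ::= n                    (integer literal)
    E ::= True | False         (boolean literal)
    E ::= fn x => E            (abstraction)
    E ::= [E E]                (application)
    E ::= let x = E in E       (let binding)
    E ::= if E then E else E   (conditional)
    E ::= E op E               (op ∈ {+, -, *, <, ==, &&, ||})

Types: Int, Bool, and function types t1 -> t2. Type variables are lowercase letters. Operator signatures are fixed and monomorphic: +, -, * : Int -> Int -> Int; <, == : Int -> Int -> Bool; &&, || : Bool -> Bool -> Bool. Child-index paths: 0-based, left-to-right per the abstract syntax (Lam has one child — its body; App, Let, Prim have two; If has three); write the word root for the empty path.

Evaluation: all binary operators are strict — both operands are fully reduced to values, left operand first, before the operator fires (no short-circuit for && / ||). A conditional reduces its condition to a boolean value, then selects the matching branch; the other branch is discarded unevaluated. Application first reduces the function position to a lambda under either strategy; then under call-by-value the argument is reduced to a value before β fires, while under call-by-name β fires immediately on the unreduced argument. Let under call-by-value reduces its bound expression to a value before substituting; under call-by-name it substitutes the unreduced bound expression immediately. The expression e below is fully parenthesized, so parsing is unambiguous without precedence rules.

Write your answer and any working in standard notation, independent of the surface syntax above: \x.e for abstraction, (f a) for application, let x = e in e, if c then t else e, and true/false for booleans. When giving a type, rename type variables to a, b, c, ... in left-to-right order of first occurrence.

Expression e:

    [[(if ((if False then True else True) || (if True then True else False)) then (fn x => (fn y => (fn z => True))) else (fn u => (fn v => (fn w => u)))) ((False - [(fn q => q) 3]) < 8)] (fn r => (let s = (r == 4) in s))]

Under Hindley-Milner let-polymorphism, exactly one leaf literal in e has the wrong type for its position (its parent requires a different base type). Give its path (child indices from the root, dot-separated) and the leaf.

Trace:
  unify Bool ~ Bool
  unify Bool ~ Bool
  unify Bool ~ Bool
  unify Bool ~ Bool
  unify Bool ~ Bool
  unify Bool ~ Bool
  unify Bool ~ Bool
\z._ : c -> Bool
\y._ : b -> c -> Bool
\x._ : a -> b -> c -> Bool
u : d
\w._ : f -> d
\v._ : e -> f -> d
\u._ : d -> e -> f -> d
  unify a -> b -> c -> Bool ~ d -> e -> f -> d
  unify a ~ d
  unify b -> c -> Bool ~ e -> f -> d
  unify b ~ e
  unify c -> Bool ~ f -> d
  unify c ~ f
  unify Bool ~ d
  unify Bool ~ Int
  FAIL: mismatch Bool ~ Int

Answer: 0.1.0.0 : false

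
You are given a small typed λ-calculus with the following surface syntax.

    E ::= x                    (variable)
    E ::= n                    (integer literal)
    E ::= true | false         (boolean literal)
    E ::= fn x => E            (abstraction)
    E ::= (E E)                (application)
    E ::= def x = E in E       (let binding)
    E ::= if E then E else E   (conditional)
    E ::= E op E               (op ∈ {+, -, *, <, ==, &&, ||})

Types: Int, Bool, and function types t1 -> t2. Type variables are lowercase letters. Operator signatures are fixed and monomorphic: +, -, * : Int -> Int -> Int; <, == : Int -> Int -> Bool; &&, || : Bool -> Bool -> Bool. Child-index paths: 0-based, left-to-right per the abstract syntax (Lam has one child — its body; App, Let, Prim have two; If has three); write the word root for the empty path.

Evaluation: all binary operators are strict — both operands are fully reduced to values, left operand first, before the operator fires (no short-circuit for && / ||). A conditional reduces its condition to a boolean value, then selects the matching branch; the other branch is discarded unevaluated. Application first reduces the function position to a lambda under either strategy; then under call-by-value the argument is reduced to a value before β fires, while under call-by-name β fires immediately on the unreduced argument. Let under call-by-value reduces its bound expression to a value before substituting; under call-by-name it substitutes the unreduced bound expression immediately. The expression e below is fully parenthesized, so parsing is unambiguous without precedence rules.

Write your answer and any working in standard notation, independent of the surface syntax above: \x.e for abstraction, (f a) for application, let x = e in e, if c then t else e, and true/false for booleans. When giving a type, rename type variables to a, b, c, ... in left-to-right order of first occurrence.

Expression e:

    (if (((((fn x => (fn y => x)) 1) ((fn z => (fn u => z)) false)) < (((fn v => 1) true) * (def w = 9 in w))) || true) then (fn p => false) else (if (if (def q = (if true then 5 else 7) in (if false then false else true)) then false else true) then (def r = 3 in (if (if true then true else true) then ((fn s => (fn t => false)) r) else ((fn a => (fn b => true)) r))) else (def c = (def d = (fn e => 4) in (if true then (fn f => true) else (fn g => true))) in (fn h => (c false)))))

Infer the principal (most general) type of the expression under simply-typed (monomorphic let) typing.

Derivation:
x : a
\y._ : b -> a
\x._ : a -> b -> a
  unify a -> b -> a ~ Int -> c
  unify a ~ Int
  unify b -> Int ~ c
_ _ : b -> Int
z : d
\u._ : e -> d
\z._ : d -> e -> d
  unify d -> e -> d ~ Bool -> f
  unify d ~ Bool
  unify e -> Bool ~ f
_ _ : e -> Bool
  unify b -> Int ~ (e -> Bool) -> g
  unify b ~ e -> Bool
  unify Int ~ g
_ _ : Int
  unify Int ~ Int
\v._ : h -> Int
  unify h -> Int ~ Bool -> i
  unify h ~ Bool
  unify Int ~ i
_ _ : Int
  unify Int ~ Int
let w : Int
w : Int
  unify Int ~ Int
  unify Int ~ Int
  unify Bool ~ Bool
  unify Bool ~ Bool
  unify Bool ~ Bool
\p._ : j -> Bool
  unify Bool ~ Bool
  unify Int ~ Int
let q : Int
  unify Bool ~ Bool
  unify Bool ~ Bool
  unify Bool ~ Bool
  unify Bool ~ Bool
  unify Bool ~ Bool
let r : Int
  unify Bool ~ Bool
  unify Bool ~ Bool
  unify Bool ~ Bool
\t._ : l -> Bool
\s._ : k -> l -> Bool
r : Int
  unify k -> l -> Bool ~ Int -> m
  unify k ~ Int
  unify l -> Bool ~ m
_ _ : l -> Bool
\b._ : o -> Bool
\a._ : n -> o -> Bool
r : Int
  unify n -> o -> Bool ~ Int -> p
  unify n ~ Int
  unify o -> Bool ~ p
_ _ : o -> Bool
  unify l -> Bool ~ o -> Bool
  unify l ~ o
  unify Bool ~ Bool
\e._ : q -> Int
let d : q -> Int
  unify Bool ~ Bool
\f._ : r -> Bool
\g._ : s -> Bool
  unify r -> Bool ~ s -> Bool
  unify r ~ s
  unify Bool ~ Bool
let c : s -> Bool
c : s -> Bool
  unify s -> Bool ~ Bool -> u
  unify s ~ Bool
  unify Bool ~ u
_ _ : Bool
\h._ : t -> Bool
  unify o -> Bool ~ t -> Bool
  unify o ~ t
  unify Bool ~ Bool
  unify j -> Bool ~ t -> Bool
  unify j ~ t
  unify Bool ~ Bool

Answer: a -> Bool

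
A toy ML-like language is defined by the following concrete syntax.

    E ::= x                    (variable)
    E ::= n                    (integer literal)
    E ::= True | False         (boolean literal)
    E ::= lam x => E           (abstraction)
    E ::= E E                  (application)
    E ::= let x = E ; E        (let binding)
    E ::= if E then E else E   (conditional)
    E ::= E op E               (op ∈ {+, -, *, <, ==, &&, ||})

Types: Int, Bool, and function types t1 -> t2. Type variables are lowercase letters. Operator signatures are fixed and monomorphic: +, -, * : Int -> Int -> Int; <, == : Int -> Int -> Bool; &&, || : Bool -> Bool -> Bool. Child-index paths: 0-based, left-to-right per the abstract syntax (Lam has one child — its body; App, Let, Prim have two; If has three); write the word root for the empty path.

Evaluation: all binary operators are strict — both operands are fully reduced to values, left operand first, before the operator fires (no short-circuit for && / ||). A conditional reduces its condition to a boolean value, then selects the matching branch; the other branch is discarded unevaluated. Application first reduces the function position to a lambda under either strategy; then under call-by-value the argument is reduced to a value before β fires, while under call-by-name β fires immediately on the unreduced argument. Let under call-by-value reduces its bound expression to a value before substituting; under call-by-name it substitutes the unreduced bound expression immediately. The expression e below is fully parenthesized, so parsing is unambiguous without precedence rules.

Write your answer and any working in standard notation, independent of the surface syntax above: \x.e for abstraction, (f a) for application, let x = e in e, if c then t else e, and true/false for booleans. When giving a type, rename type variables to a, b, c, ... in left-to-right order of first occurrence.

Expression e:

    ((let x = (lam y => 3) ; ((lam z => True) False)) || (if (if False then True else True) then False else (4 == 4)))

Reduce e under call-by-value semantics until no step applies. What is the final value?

Trace:
step 0: ((let x = (\y.3) in ((\z.true) false)) || (if (if false then true else true) then false else (4 == 4)))
step 1: [let@0] (((\z.true) false) || (if (if false then true else true) then false else (4 == 4)))
step 2: [beta@0] (true || (if (if false then true else true) then false else (4 == 4)))
step 3: [if@1.0] (true || (if true then false else (4 == 4)))
step 4: [if@1] (true || false)
step 5: [delta@root] true

Answer: true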